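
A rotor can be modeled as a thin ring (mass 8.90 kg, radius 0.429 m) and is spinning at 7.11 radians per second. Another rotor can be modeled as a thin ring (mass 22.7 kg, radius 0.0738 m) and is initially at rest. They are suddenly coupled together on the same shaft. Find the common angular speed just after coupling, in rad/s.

No external torque acts about the common axis, so total angular momentum is conserved.
Moments of inertia: I_A = (8.90)(0.429)² = 1.638 kg·m²; I_B = (22.7)(0.0738)² = 0.1236 kg·m².
Taking A's sense as positive: L = (1.638)(7.11) = 11.65 kg·m²·rad/s.
Combined I = 1.638 + 0.1236 = 1.762 kg·m².
ω_f = L / I = 11.65 / 1.762 = 6.611 rad/s.

|ω_f| ≈ 6.61 rad/s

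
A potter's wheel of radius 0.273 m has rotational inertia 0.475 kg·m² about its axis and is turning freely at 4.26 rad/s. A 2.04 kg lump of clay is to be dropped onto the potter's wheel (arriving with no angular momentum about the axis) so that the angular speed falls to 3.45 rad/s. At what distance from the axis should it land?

r ≈ 0.234 m

The added mass arrives with no angular momentum about the axis, and any external torque about the axis is negligible, so the system's angular momentum is conserved.
I_p ω_i = (I_p + m r²) ω_f ⇒ m r² = I_p(ω_i/ω_f − 1) = 0.4750(4.26/3.45 − 1) = 0.1115 kg·m².
r = √(0.1115/2.04) = 0.2338 m.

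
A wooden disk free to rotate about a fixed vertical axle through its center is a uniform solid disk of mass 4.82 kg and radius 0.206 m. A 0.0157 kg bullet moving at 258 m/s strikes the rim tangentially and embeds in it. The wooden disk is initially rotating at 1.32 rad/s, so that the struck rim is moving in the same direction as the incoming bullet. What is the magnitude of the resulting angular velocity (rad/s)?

The axle reaction passes through the axle and exerts no torque about it; angular momentum about the axle is conserved through the impact.
I_p = ½(4.82)(0.206)² = 0.1023 kg·m². Taking the sense of the bullet's angular momentum as positive, L_{bullet} = m v R = (0.0157)(258)(0.206) = 0.8344 kg·m²/s.
L_i = +I_p ω_p + m v R = +(0.1023)(1.32) + 0.8344 = 0.9694 kg·m²/s.
After sticking, I_f = I_p + m R² = 0.1023 + (0.0157)(0.206)² = 0.1029 kg·m².
ω_f = L_i / I_f = 0.9694 / 0.1029 = 9.418 rad/s.

|ω_f| ≈ 9.42 rad/s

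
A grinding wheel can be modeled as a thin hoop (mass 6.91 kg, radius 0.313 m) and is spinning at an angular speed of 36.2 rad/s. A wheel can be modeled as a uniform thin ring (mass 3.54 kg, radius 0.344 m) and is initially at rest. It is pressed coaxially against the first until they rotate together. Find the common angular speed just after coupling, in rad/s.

|ω_f| ≈ 22.4 rad/s

No external torque acts about the common axis, so total angular momentum is conserved.
Moments of inertia: I_A = (6.91)(0.313)² = 0.6770 kg·m²; I_B = (3.54)(0.344)² = 0.4189 kg·m².
Taking A's sense as positive: L = (0.6770)(36.2) = 24.51 kg·m²·rad/s.
Combined I = 0.6770 + 0.4189 = 1.096 kg·m².
ω_f = L / I = 24.51 / 1.096 = 22.36 rad/s.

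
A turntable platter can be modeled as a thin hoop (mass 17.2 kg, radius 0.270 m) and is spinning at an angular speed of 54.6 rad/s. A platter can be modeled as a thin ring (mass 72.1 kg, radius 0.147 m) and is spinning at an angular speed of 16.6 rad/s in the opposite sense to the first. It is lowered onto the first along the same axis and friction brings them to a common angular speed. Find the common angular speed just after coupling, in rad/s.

The coupling torques are internal; angular momentum about the shared axis is conserved.
Moments of inertia: I_A = (17.2)(0.270)² = 1.254 kg·m²; I_B = (72.1)(0.147)² = 1.558 kg·m².
Taking A's sense as positive: L = (1.254)(54.6) − (1.558)(16.6) = 42.60 kg·m²·rad/s.
Combined I = 1.254 + 1.558 = 2.812 kg·m².
ω_f = L / I = 42.60 / 2.812 = 15.15 rad/s.

|ω_f| ≈ 15.1 rad/s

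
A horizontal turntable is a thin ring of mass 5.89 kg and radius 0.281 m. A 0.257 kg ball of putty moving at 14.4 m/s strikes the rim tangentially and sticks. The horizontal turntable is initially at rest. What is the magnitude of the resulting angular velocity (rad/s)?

|ω_f| ≈ 2.14 rad/s

The axle reaction passes through the axle and exerts no torque about it; angular momentum about the axle is conserved through the impact.
I_p = (5.89)(0.281)² = 0.4651 kg·m². Taking the sense of the ball of putty's angular momentum as positive, L_{ball} = m v R = (0.257)(14.4)(0.281) = 1.040 kg·m²/s.
L_i = 0 + 1.040 = 1.040 kg·m²/s.
After sticking, I_f = I_p + m R² = 0.4651 + (0.257)(0.281)² = 0.4854 kg·m².
ω_f = L_i / I_f = 1.040 / 0.4854 = 2.143 rad/s.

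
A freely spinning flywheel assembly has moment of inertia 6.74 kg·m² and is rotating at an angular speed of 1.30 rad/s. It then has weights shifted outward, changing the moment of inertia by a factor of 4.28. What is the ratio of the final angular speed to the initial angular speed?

ω₂/ω₁ ≈ 0.234

Angular momentum about the spin axis is conserved since the torque about it is zero.
I₂ = 4.28 × 6.74 = 28.85 kg·m².
ω₂/ω₁ = I₁/I₂ = 6.740 / 28.85 = 0.2336.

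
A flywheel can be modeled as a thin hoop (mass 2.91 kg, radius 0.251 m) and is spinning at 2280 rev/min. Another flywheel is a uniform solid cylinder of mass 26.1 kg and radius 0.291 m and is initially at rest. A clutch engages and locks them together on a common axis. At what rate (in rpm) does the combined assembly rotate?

|ω_f| ≈ 324 rpm

No external torque acts about the common axis, so total angular momentum is conserved.
Moments of inertia: I_A = (2.91)(0.251)² = 0.1833 kg·m²; I_B = ½(26.1)(0.291)² = 1.105 kg·m².
Taking A's sense as positive: L = (0.1833)(2280) = 418.0 kg·m²·rpm.
Combined I = 0.1833 + 1.105 = 1.288 kg·m².
ω_f = L / I = 418.0 / 1.288 = 324.4 rpm.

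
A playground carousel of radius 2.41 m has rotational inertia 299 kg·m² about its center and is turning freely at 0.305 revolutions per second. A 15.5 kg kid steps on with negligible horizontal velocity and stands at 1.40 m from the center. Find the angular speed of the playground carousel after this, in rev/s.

The added mass arrives with no angular momentum about the center, and any external torque about the center is negligible, so the system's angular momentum is conserved.
Added inertia Σmr² = (15.5)(1.40)² = 30.38 kg·m²; I_f = 299.0 + 30.38 = 329.4 kg·m².
ω_f = I_p ω_i / I_f = (299.0)(0.305) / 329.4 = 0.2769 rev/s.

ω_f ≈ 0.277 rev/s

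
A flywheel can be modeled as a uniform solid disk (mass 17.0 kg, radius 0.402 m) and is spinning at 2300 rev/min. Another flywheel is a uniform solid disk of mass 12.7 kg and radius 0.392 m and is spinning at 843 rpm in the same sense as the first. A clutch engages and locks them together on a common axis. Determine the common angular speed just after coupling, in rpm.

|ω_f| ≈ 1690 rpm

No external torque acts about the common axis, so total angular momentum is conserved.
Moments of inertia: I_A = ½(17.0)(0.402)² = 1.374 kg·m²; I_B = ½(12.7)(0.392)² = 0.9758 kg·m².
Taking A's sense as positive: L = (1.374)(2300) + (0.9758)(843) = 3982 kg·m²·rpm.
Combined I = 1.374 + 0.9758 = 2.349 kg·m².
ω_f = L / I = 3982 / 2.349 = 1695 rpm.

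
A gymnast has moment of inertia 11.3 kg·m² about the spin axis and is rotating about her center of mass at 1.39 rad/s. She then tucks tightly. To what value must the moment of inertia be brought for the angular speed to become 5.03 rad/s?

With no external torque about the axis, L is conserved: I₁ω₁ = I₂ω₂.
I₂ = I₁ω₁ / ω₂ = (11.3)(1.39) / (5.03) = 3.123 kg·m².

I₂ ≈ 3.12 kg·m²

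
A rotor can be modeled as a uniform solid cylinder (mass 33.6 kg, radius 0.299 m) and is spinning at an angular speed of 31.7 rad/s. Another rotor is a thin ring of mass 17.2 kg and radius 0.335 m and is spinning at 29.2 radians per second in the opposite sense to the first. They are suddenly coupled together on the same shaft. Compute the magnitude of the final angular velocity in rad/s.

|ω_f| ≈ 2.55 rad/s

No external torque acts about the common axis, so total angular momentum is conserved.
Moments of inertia: I_A = ½(33.6)(0.299)² = 1.502 kg·m²; I_B = (17.2)(0.335)² = 1.930 kg·m².
Taking A's sense as positive: L = (1.502)(31.7) − (1.930)(29.2) = -8.752 kg·m²·rad/s.
Combined I = 1.502 + 1.930 = 3.432 kg·m².
ω_f = L / I = -8.752 / 3.432 = -2.550 rad/s.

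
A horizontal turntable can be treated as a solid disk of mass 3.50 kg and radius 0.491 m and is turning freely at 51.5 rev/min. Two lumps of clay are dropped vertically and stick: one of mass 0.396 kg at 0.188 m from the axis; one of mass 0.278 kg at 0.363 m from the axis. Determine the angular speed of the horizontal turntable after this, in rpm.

The added mass arrives with no angular momentum about the axis, and any external torque about the axis is negligible, so the system's angular momentum is conserved.
I_p = ½(3.50)(0.491)² = 0.4219 kg·m².
Added inertia Σmr² = (0.396)(0.188)² + (0.278)(0.363)² = 0.05063 kg·m²; I_f = 0.4219 + 0.05063 = 0.4725 kg·m².
ω_f = I_p ω_i / I_f = (0.4219)(51.5) / 0.4725 = 45.98 rpm.

ω_f ≈ 46.0 rpm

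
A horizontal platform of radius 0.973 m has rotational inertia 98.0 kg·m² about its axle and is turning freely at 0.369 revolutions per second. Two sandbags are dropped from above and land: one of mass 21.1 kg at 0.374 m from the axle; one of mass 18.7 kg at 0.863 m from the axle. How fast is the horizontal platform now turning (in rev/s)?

The added mass arrives with no angular momentum about the axle, and any external torque about the axle is negligible, so the system's angular momentum is conserved.
Added inertia Σmr² = (21.1)(0.374)² + (18.7)(0.863)² = 16.88 kg·m²; I_f = 98.00 + 16.88 = 114.9 kg·m².
ω_f = I_p ω_i / I_f = (98.00)(0.369) / 114.9 = 0.3148 rev/s.

ω_f ≈ 0.315 rev/s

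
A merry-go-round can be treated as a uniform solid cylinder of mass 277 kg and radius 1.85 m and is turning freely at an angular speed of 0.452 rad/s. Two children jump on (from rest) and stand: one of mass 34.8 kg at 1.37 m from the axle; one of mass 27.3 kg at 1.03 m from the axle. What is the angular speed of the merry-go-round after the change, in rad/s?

No external torque acts about the axle; L_before = L_after.
I_p = ½(277)(1.85)² = 474.0 kg·m².
Added inertia Σmr² = (34.8)(1.37)² + (27.3)(1.03)² = 94.28 kg·m²; I_f = 474.0 + 94.28 = 568.3 kg·m².
ω_f = I_p ω_i / I_f = (474.0)(0.452) / 568.3 = 0.3770 rad/s.

ω_f ≈ 0.377 rad/s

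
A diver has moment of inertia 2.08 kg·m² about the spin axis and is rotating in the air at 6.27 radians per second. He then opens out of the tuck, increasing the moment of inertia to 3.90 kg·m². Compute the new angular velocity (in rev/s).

No external torque acts about the spin axis, so angular momentum is conserved.
ω₂ = I₁ω₁ / I₂ = (2.080)(6.27 rad/s) / (3.900) = 3.344 rad/s = 0.5322 rev/s.

ω₂ ≈ 0.532 rev/s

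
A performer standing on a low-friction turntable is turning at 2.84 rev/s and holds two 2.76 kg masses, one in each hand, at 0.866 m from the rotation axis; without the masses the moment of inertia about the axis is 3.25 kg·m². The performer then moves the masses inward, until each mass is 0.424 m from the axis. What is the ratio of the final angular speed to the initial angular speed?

ω₂/ω₁ ≈ 1.74

With no external torque about the axis, L is conserved: I₁ω₁ = I₂ω₂.
I₁ = 3.25 + 2(2.76)(0.866)² = 7.390 kg·m²; I₂ = 3.25 + 2(2.76)(0.424)² = 4.242 kg·m².
ω₂/ω₁ = I₁/I₂ = 7.390 / 4.242 = 1.742.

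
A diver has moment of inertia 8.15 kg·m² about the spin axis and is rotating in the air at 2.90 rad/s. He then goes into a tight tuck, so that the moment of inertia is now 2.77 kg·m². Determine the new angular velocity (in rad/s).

ω₂ ≈ 8.53 rad/s

Angular momentum about the spin axis is conserved since the torque about it is zero.
ω₂ = I₁ω₁ / I₂ = (8.150)(2.90 rad/s) / (2.770) = 8.532 rad/s.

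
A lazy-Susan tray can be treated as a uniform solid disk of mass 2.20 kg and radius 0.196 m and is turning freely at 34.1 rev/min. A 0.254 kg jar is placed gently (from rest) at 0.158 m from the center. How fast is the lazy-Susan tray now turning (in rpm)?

The added mass arrives with no angular momentum about the center, and any external torque about the center is negligible, so the system's angular momentum is conserved.
I_p = ½(2.20)(0.196)² = 0.04226 kg·m².
Added inertia Σmr² = (0.254)(0.158)² = 0.006341 kg·m²; I_f = 0.04226 + 0.006341 = 0.04860 kg·m².
ω_f = I_p ω_i / I_f = (0.04226)(34.1) / 0.04860 = 29.65 rpm.

ω_f ≈ 29.7 rpm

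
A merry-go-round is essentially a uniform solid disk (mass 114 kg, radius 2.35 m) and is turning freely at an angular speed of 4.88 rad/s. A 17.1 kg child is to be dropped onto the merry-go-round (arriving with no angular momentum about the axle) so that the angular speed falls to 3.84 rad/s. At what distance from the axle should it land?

The added mass arrives with no angular momentum about the axle, and any external torque about the axle is negligible, so the system's angular momentum is conserved.
I_p = ½(114)(2.35)² = 314.8 kg·m².
I_p ω_i = (I_p + m r²) ω_f ⇒ m r² = I_p(ω_i/ω_f − 1) = 314.8(4.88/3.84 − 1) = 85.25 kg·m².
r = √(85.25/17.1) = 2.233 m.

r ≈ 2.23 m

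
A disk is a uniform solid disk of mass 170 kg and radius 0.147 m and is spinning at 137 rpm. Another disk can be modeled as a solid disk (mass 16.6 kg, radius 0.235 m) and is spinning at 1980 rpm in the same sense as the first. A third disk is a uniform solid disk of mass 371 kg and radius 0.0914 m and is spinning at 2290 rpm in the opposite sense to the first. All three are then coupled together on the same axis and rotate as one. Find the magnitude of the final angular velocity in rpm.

|ω_f| ≈ 621 rpm

The coupling torques are internal; angular momentum about the shared axis is conserved.
Moments of inertia: I_A = ½(170)(0.147)² = 1.837 kg·m²; I_B = ½(16.6)(0.235)² = 0.4584 kg·m²; I_C = ½(371)(0.0914)² = 1.550 kg·m².
Taking A's sense as positive: L = (1.837)(137) + (0.4584)(1980) − (1.550)(2290) = -2390 kg·m²·rpm.
Combined I = 1.837 + 0.4584 + 1.550 = 3.845 kg·m².
ω_f = L / I = -2390 / 3.845 = -621.5 rpm.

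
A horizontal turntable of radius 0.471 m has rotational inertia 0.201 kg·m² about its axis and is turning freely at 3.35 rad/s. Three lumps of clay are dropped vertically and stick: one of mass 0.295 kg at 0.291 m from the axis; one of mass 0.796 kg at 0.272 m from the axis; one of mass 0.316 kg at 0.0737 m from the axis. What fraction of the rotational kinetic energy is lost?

No external torque acts about the axis; L_before = L_after.
Added inertia Σmr² = (0.295)(0.291)² + (0.796)(0.272)² + (0.316)(0.0737)² = 0.08559 kg·m²; I_f = 0.2010 + 0.08559 = 0.2866 kg·m².
ω_f = I_p ω_i / I_f = (0.2010)(3.35) / 0.2866 = 2.350 rad/s.
KE_i = ½(0.2010)(3.350 rad/s)² = 1.128 J; KE_f = ½(0.2866)(2.350)² = 0.7910 J.
Fraction lost = 0.2986.

fraction ≈ 0.299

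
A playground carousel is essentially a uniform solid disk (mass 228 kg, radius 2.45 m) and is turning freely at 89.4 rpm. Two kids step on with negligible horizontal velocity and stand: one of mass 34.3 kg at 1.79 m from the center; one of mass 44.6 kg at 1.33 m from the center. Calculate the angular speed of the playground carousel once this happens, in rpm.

The added mass arrives with no angular momentum about the center, and any external torque about the center is negligible, so the system's angular momentum is conserved.
I_p = ½(228)(2.45)² = 684.3 kg·m².
Added inertia Σmr² = (34.3)(1.79)² + (44.6)(1.33)² = 188.8 kg·m²; I_f = 684.3 + 188.8 = 873.1 kg·m².
ω_f = I_p ω_i / I_f = (684.3)(89.4) / 873.1 = 70.07 rpm.

ω_f ≈ 70.1 rpm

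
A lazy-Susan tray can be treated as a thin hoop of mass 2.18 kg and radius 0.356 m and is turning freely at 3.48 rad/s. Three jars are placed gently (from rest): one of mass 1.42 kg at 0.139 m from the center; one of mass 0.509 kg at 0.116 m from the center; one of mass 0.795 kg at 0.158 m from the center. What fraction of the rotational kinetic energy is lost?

The added mass arrives with no angular momentum about the center, and any external torque about the center is negligible, so the system's angular momentum is conserved.
I_p = (2.18)(0.356)² = 0.2763 kg·m².
Added inertia Σmr² = (1.42)(0.139)² + (0.509)(0.116)² + (0.795)(0.158)² = 0.05413 kg·m²; I_f = 0.2763 + 0.05413 = 0.3304 kg·m².
ω_f = I_p ω_i / I_f = (0.2763)(3.48) / 0.3304 = 2.910 rad/s.
KE_i = ½(0.2763)(3.480 rad/s)² = 1.673 J; KE_f = ½(0.3304)(2.910)² = 1.399 J.
Fraction lost = 0.1638.

fraction ≈ 0.164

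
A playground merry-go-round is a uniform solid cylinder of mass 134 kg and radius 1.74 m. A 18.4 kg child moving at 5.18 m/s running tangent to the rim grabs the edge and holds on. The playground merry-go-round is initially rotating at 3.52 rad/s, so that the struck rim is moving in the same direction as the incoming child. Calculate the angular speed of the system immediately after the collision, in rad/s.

The axle reaction passes through the axle and exerts no torque about it; angular momentum about the axle is conserved through the impact.
I_p = ½(134)(1.74)² = 202.8 kg·m². Taking the sense of the child's angular momentum as positive, L_{child} = m v R = (18.4)(5.18)(1.74) = 165.8 kg·m²/s.
L_i = +I_p ω_p + m v R = +(202.8)(3.52) + 165.8 = 879.9 kg·m²/s.
After sticking, I_f = I_p + m R² = 202.8 + (18.4)(1.74)² = 258.6 kg·m².
ω_f = L_i / I_f = 879.9 / 258.6 = 3.403 rad/s.

|ω_f| ≈ 3.40 rad/s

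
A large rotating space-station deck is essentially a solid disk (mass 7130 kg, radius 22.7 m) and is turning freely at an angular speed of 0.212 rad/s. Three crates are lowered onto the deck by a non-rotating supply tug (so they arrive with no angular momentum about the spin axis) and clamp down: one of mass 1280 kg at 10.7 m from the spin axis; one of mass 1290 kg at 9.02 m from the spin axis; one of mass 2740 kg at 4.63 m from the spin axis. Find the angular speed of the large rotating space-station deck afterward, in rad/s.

ω_f ≈ 0.181 rad/s

The added mass arrives with no angular momentum about the spin axis, and any external torque about the spin axis is negligible, so the system's angular momentum is conserved.
I_p = ½(7130)(22.7)² = 1.837e+06 kg·m².
Added inertia Σmr² = (1280)(10.7)² + (1290)(9.02)² + (2740)(4.63)² = 3.102e+05 kg·m²; I_f = 1.837e+06 + 3.102e+05 = 2.147e+06 kg·m².
ω_f = I_p ω_i / I_f = (1.837e+06)(0.212) / 2.147e+06 = 0.1814 rad/s.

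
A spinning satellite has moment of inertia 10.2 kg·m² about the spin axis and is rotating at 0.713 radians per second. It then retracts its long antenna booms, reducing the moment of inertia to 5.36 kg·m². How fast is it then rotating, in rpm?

No external torque acts about the spin axis, so angular momentum is conserved.
ω₂ = I₁ω₁ / I₂ = (10.20)(0.713 rad/s) / (5.360) = 1.357 rad/s = 12.96 rpm.

ω₂ ≈ 13.0 rpm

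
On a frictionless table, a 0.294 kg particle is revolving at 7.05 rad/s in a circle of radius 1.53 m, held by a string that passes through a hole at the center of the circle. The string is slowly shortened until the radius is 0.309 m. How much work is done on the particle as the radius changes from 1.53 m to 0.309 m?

The constraining force is radial, so m r² ω about the center is conserved.
ω₂ = ω₁ (r₁/r₂)² = (7.05)(1.53/0.309)² = 172.8 rad/s.
W = ΔKE = ½m(v₂² − v₁²) = 402.2 J.

W ≈ 402 J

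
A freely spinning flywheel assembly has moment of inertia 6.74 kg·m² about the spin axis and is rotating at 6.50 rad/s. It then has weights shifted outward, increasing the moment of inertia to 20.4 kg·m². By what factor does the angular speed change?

No external torque acts about the spin axis, so angular momentum is conserved.
ω₂/ω₁ = I₁/I₂ = 6.740 / 20.40 = 0.3304.

ω₂/ω₁ ≈ 0.330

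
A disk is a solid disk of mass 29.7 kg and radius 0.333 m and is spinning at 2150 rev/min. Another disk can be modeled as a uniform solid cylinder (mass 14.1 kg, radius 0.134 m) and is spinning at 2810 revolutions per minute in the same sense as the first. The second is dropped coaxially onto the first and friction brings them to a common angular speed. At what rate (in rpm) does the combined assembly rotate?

The coupling torques are internal; angular momentum about the shared axis is conserved.
Moments of inertia: I_A = ½(29.7)(0.333)² = 1.647 kg·m²; I_B = ½(14.1)(0.134)² = 0.1266 kg·m².
Taking A's sense as positive: L = (1.647)(2150) + (0.1266)(2810) = 3896 kg·m²·rpm.
Combined I = 1.647 + 0.1266 = 1.773 kg·m².
ω_f = L / I = 3896 / 1.773 = 2197 rpm.

|ω_f| ≈ 2200 rpm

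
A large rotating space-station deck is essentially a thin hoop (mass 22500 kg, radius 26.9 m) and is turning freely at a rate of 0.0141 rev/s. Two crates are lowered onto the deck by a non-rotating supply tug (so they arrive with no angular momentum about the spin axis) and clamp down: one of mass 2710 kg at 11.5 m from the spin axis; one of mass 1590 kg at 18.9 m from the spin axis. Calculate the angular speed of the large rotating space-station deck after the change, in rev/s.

No external torque acts about the spin axis; L_before = L_after.
I_p = (22500)(26.9)² = 1.628e+07 kg·m².
Added inertia Σmr² = (2710)(11.5)² + (1590)(18.9)² = 9.264e+05 kg·m²; I_f = 1.628e+07 + 9.264e+05 = 1.721e+07 kg·m².
ω_f = I_p ω_i / I_f = (1.628e+07)(0.0141) / 1.721e+07 = 0.01334 rev/s.

ω_f ≈ 0.0133 rev/s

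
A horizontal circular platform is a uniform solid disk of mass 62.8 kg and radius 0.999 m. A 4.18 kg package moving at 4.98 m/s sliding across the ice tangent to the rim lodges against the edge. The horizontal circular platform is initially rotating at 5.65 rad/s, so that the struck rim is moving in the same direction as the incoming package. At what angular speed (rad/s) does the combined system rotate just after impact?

|ω_f| ≈ 5.57 rad/s

About the central axle the impulsive forces during the collision are internal, so angular momentum about that axis is conserved.
I_p = ½(62.8)(0.999)² = 31.34 kg·m². Taking the sense of the package's angular momentum as positive, L_{package} = m v R = (4.18)(4.98)(0.999) = 20.80 kg·m²/s.
L_i = +I_p ω_p + m v R = +(31.34)(5.65) + 20.80 = 197.9 kg·m²/s.
After sticking, I_f = I_p + m R² = 31.34 + (4.18)(0.999)² = 35.51 kg·m².
ω_f = L_i / I_f = 197.9 / 35.51 = 5.572 rad/s.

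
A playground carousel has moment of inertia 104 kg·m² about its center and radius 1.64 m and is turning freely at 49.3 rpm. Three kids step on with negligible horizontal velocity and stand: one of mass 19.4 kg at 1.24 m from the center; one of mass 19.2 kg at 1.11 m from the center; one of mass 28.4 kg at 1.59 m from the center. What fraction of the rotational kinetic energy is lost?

No external torque acts about the center; L_before = L_after.
Added inertia Σmr² = (19.4)(1.24)² + (19.2)(1.11)² + (28.4)(1.59)² = 125.3 kg·m²; I_f = 104.0 + 125.3 = 229.3 kg·m².
ω_f = I_p ω_i / I_f = (104.0)(49.3) / 229.3 = 22.36 rpm.
KE_i = ½(104.0)(5.163 rad/s)² = 1386 J; KE_f = ½(229.3)(2.342)² = 628.7 J.
Fraction lost = 0.5464.

fraction ≈ 0.546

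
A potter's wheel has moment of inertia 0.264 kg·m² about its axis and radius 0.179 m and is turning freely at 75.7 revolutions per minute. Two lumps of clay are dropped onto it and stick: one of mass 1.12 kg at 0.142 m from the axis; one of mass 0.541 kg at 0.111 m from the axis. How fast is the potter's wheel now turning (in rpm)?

No external torque acts about the axis; L_before = L_after.
Added inertia Σmr² = (1.12)(0.142)² + (0.541)(0.111)² = 0.02925 kg·m²; I_f = 0.2640 + 0.02925 = 0.2932 kg·m².
ω_f = I_p ω_i / I_f = (0.2640)(75.7) / 0.2932 = 68.15 rpm.

ω_f ≈ 68.1 rpm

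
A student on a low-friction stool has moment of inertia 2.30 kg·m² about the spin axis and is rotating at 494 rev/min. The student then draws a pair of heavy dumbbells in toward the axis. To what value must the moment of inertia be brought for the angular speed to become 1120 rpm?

With no external torque about the axis, L is conserved: I₁ω₁ = I₂ω₂.
I₂ = I₁ω₁ / ω₂ = (2.30)(494) / (1120) = 1.014 kg·m².

I₂ ≈ 1.01 kg·m²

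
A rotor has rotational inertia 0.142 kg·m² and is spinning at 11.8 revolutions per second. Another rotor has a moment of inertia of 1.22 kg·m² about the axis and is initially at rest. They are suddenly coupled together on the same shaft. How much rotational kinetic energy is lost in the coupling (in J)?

The coupling torques are internal; angular momentum about the shared axis is conserved.
Taking A's sense as positive: L = (0.1420)(11.8) = 1.676 kg·m²·rev/s.
Combined I = 0.1420 + 1.220 = 1.362 kg·m².
ω_f = L / I = 1.676 / 1.362 = 1.230 rev/s.
KE_i = ½ΣIω² = 390.3 J; KE_f = ½(1.362)(7.730)² = 40.69 J.

ΔKE lost ≈ 350 J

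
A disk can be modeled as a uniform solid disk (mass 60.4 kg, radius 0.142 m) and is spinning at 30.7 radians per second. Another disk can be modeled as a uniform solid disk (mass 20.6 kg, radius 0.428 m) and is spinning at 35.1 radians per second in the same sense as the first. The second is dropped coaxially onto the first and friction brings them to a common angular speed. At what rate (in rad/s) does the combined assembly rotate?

|ω_f| ≈ 34.0 rad/s

No external torque acts about the common axis, so total angular momentum is conserved.
Moments of inertia: I_A = ½(60.4)(0.142)² = 0.6090 kg·m²; I_B = ½(20.6)(0.428)² = 1.887 kg·m².
Taking A's sense as positive: L = (0.6090)(30.7) + (1.887)(35.1) = 84.92 kg·m²·rad/s.
Combined I = 0.6090 + 1.887 = 2.496 kg·m².
ω_f = L / I = 84.92 / 2.496 = 34.03 rad/s.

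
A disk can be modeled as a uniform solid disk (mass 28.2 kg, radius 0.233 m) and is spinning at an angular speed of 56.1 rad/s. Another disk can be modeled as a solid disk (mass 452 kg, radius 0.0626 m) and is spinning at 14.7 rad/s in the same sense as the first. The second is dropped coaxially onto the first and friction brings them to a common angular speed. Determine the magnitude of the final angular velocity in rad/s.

No external torque acts about the common axis, so total angular momentum is conserved.
Moments of inertia: I_A = ½(28.2)(0.233)² = 0.7655 kg·m²; I_B = ½(452)(0.0626)² = 0.8856 kg·m².
Taking A's sense as positive: L = (0.7655)(56.1) + (0.8856)(14.7) = 55.96 kg·m²·rad/s.
Combined I = 0.7655 + 0.8856 = 1.651 kg·m².
ω_f = L / I = 55.96 / 1.651 = 33.89 rad/s.

|ω_f| ≈ 33.9 rad/s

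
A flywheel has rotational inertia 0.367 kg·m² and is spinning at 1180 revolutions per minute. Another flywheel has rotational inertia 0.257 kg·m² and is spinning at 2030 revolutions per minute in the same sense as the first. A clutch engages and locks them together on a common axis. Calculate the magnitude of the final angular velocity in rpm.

The coupling torques are internal; angular momentum about the shared axis is conserved.
Taking A's sense as positive: L = (0.3670)(1180) + (0.2570)(2030) = 954.8 kg·m²·rpm.
Combined I = 0.3670 + 0.2570 = 0.6240 kg·m².
ω_f = L / I = 954.8 / 0.6240 = 1530 rpm.

|ω_f| ≈ 1530 rpm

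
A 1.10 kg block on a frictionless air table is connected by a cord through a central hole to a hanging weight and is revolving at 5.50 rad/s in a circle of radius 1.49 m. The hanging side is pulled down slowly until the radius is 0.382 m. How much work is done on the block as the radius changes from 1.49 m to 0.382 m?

W ≈ 525 J

No torque about the axis ⇒ m r₁² ω₁ = m r₂² ω₂.
ω₂ = ω₁ (r₁/r₂)² = (5.50)(1.49/0.382)² = 83.68 rad/s.
W = ΔKE = ½m(v₂² − v₁²) = 525.0 J.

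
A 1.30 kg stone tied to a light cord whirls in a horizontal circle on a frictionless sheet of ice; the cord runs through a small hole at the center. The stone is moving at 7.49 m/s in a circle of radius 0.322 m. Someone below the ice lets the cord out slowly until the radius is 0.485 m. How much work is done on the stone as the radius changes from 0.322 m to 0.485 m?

Central (radial) force ⇒ zero torque about the center ⇒ m v r is constant.
v₂ = v₁ r₁ / r₂ = (7.49)(0.322) / (0.485) = 4.973 m/s.
W = ΔKE = ½m(v₂² − v₁²) = -20.39 J.

W ≈ -20.4 J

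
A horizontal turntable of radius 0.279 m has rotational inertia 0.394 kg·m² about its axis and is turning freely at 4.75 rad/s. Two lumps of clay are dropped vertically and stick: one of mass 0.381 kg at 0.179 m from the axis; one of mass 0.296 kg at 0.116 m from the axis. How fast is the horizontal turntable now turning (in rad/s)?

The added mass arrives with no angular momentum about the axis, and any external torque about the axis is negligible, so the system's angular momentum is conserved.
Added inertia Σmr² = (0.381)(0.179)² + (0.296)(0.116)² = 0.01619 kg·m²; I_f = 0.3940 + 0.01619 = 0.4102 kg·m².
ω_f = I_p ω_i / I_f = (0.3940)(4.75) / 0.4102 = 4.563 rad/s.

ω_f ≈ 4.56 rad/s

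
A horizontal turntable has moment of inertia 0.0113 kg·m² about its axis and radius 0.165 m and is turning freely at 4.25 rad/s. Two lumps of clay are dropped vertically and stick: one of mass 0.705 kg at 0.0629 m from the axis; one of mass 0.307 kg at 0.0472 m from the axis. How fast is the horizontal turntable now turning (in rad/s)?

ω_f ≈ 3.25 rad/s

The added mass arrives with no angular momentum about the axis, and any external torque about the axis is negligible, so the system's angular momentum is conserved.
Added inertia Σmr² = (0.705)(0.0629)² + (0.307)(0.0472)² = 0.003473 kg·m²; I_f = 0.01130 + 0.003473 = 0.01477 kg·m².
ω_f = I_p ω_i / I_f = (0.01130)(4.25) / 0.01477 = 3.251 rad/s.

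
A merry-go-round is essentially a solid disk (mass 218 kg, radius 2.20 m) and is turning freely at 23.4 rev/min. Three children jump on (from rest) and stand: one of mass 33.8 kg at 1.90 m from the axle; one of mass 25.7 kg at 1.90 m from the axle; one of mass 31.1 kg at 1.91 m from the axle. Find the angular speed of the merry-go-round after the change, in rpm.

The added mass arrives with no angular momentum about the axle, and any external torque about the axle is negligible, so the system's angular momentum is conserved.
I_p = ½(218)(2.20)² = 527.6 kg·m².
Added inertia Σmr² = (33.8)(1.90)² + (25.7)(1.90)² + (31.1)(1.91)² = 328.3 kg·m²; I_f = 527.6 + 328.3 = 855.8 kg·m².
ω_f = I_p ω_i / I_f = (527.6)(23.4) / 855.8 = 14.42 rpm.

ω_f ≈ 14.4 rpm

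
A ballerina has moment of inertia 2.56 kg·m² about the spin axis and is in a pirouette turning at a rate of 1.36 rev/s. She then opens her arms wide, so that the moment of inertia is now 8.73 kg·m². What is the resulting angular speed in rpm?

With no external torque about the axis, L is conserved: I₁ω₁ = I₂ω₂.
ω₂ = I₁ω₁ / I₂ = (2.560)(1.36 rev/s) / (8.730) = 0.3988 rev/s = 23.93 rpm.

ω₂ ≈ 23.9 rpm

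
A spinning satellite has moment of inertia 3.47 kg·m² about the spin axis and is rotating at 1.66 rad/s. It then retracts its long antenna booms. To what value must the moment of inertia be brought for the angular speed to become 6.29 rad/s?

I₂ ≈ 0.916 kg·m²

With no external torque about the axis, L is conserved: I₁ω₁ = I₂ω₂.
I₂ = I₁ω₁ / ω₂ = (3.47)(1.66) / (6.29) = 0.9158 kg·m².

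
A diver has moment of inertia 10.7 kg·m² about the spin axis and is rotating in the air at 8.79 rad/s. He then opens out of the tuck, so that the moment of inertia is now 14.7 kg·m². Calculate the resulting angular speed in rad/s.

ω₂ ≈ 6.40 rad/s

Angular momentum about the spin axis is conserved since the torque about it is zero.
ω₂ = I₁ω₁ / I₂ = (10.70)(8.79 rad/s) / (14.70) = 6.398 rad/s.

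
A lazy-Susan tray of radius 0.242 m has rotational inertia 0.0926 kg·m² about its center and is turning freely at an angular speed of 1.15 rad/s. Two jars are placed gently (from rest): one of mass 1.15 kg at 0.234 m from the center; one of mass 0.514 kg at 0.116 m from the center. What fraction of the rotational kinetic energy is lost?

No external torque acts about the center; L_before = L_after.
Added inertia Σmr² = (1.15)(0.234)² + (0.514)(0.116)² = 0.06989 kg·m²; I_f = 0.09260 + 0.06989 = 0.1625 kg·m².
ω_f = I_p ω_i / I_f = (0.09260)(1.15) / 0.1625 = 0.6554 rad/s.
KE_i = ½(0.09260)(1.150 rad/s)² = 0.06123 J; KE_f = ½(0.1625)(0.6554)² = 0.03490 J.
Fraction lost = 0.4301.

fraction ≈ 0.430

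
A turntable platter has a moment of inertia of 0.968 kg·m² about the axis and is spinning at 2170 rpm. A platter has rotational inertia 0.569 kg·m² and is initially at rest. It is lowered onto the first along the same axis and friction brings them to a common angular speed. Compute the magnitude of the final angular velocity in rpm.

No external torque acts about the common axis, so total angular momentum is conserved.
Taking A's sense as positive: L = (0.9680)(2170) = 2101 kg·m²·rpm.
Combined I = 0.9680 + 0.5690 = 1.537 kg·m².
ω_f = L / I = 2101 / 1.537 = 1367 rpm.

|ω_f| ≈ 1370 rpm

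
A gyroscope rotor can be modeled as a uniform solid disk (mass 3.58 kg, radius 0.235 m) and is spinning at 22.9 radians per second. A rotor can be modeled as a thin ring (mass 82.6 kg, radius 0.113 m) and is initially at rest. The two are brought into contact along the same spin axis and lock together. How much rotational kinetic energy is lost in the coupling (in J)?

ΔKE lost ≈ 23.7 J

The coupling torques are internal; angular momentum about the shared axis is conserved.
Moments of inertia: I_A = ½(3.58)(0.235)² = 0.09885 kg·m²; I_B = (82.6)(0.113)² = 1.055 kg·m².
Taking A's sense as positive: L = (0.09885)(22.9) = 2.264 kg·m²·rad/s.
Combined I = 0.09885 + 1.055 = 1.154 kg·m².
ω_f = L / I = 2.264 / 1.154 = 1.962 rad/s.
KE_i = ½ΣIω² = 25.92 J; KE_f = ½(1.154)(1.962)² = 2.221 J.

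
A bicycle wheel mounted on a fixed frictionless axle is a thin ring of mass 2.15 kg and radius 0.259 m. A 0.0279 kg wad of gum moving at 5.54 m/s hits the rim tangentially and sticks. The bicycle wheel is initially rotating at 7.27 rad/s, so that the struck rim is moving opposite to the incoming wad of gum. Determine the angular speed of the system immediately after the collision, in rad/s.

The axle reaction passes through the axle and exerts no torque about it; angular momentum about the axle is conserved through the impact.
I_p = (2.15)(0.259)² = 0.1442 kg·m². Taking the sense of the wad of gum's angular momentum as positive, L_{wad} = m v R = (0.0279)(5.54)(0.259) = 0.04003 kg·m²/s.
L_i = −I_p ω_p + m v R = −(0.1442)(7.27) + 0.04003 = -1.008 kg·m²/s.
After sticking, I_f = I_p + m R² = 0.1442 + (0.0279)(0.259)² = 0.1461 kg·m².
ω_f = L_i / I_f = -1.008 / 0.1461 = -6.903 rad/s.

|ω_f| ≈ 6.90 rad/s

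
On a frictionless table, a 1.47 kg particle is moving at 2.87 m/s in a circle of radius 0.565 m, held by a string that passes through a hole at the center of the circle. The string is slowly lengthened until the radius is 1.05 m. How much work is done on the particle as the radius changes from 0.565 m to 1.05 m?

W ≈ -4.30 J

The only horizontal force on the mass is along the cord (radial), so it exerts no torque about the hole and angular momentum m v r is conserved.
v₂ = v₁ r₁ / r₂ = (2.87)(0.565) / (1.05) = 1.544 m/s.
W = ΔKE = ½m(v₂² − v₁²) = -4.301 J.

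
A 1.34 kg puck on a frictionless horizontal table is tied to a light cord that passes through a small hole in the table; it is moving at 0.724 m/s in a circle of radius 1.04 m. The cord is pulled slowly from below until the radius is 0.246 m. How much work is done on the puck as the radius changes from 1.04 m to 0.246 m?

Central (radial) force ⇒ zero torque about the center ⇒ m v r is constant.
v₂ = v₁ r₁ / r₂ = (0.724)(1.04) / (0.246) = 3.061 m/s.
W = ΔKE = ½m(v₂² − v₁²) = 5.926 J.

W ≈ 5.93 J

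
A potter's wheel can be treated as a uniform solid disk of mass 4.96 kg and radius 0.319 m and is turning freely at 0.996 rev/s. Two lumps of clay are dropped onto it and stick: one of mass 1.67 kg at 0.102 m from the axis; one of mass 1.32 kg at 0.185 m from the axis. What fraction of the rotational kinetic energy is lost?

fraction ≈ 0.199

The added mass arrives with no angular momentum about the axis, and any external torque about the axis is negligible, so the system's angular momentum is conserved.
I_p = ½(4.96)(0.319)² = 0.2524 kg·m².
Added inertia Σmr² = (1.67)(0.102)² + (1.32)(0.185)² = 0.06255 kg·m²; I_f = 0.2524 + 0.06255 = 0.3149 kg·m².
ω_f = I_p ω_i / I_f = (0.2524)(0.996) / 0.3149 = 0.7982 rev/s.
KE_i = ½(0.2524)(6.258 rad/s)² = 4.942 J; KE_f = ½(0.3149)(5.015)² = 3.960 J.
Fraction lost = 0.1986.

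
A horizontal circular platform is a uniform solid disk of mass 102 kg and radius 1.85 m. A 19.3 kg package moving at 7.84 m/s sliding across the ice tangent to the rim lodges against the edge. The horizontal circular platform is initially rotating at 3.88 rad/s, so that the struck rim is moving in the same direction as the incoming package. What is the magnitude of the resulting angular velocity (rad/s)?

About the central axle the impulsive forces during the collision are internal, so angular momentum about that axis is conserved.
I_p = ½(102)(1.85)² = 174.5 kg·m². Taking the sense of the package's angular momentum as positive, L_{package} = m v R = (19.3)(7.84)(1.85) = 279.9 kg·m²/s.
L_i = +I_p ω_p + m v R = +(174.5)(3.88) + 279.9 = 957.2 kg·m²/s.
After sticking, I_f = I_p + m R² = 174.5 + (19.3)(1.85)² = 240.6 kg·m².
ω_f = L_i / I_f = 957.2 / 240.6 = 3.978 rad/s.

|ω_f| ≈ 3.98 rad/s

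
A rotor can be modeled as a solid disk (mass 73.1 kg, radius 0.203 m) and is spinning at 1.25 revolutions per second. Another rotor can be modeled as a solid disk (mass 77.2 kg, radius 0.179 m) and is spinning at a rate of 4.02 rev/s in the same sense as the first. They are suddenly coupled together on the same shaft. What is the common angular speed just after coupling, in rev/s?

No external torque acts about the common axis, so total angular momentum is conserved.
Moments of inertia: I_A = ½(73.1)(0.203)² = 1.506 kg·m²; I_B = ½(77.2)(0.179)² = 1.237 kg·m².
Taking A's sense as positive: L = (1.506)(1.25) + (1.237)(4.02) = 6.855 kg·m²·rev/s.
Combined I = 1.506 + 1.237 = 2.743 kg·m².
ω_f = L / I = 6.855 / 2.743 = 2.499 rev/s.

|ω_f| ≈ 2.50 rev/s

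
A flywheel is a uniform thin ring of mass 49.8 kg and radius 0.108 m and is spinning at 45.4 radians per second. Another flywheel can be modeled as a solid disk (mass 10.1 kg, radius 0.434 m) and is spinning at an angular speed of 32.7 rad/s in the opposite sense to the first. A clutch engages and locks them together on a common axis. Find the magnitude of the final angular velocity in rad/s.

The coupling torques are internal; angular momentum about the shared axis is conserved.
Moments of inertia: I_A = (49.8)(0.108)² = 0.5809 kg·m²; I_B = ½(10.1)(0.434)² = 0.9512 kg·m².
Taking A's sense as positive: L = (0.5809)(45.4) − (0.9512)(32.7) = -4.733 kg·m²·rad/s.
Combined I = 0.5809 + 0.9512 = 1.532 kg·m².
ω_f = L / I = -4.733 / 1.532 = -3.089 rad/s.

|ω_f| ≈ 3.09 rad/s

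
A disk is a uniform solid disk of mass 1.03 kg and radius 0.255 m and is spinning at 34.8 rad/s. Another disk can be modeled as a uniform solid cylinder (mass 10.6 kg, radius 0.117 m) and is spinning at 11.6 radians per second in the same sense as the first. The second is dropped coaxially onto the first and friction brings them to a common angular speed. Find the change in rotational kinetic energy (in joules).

ΔKE ≈ -6.17 J

The coupling torques are internal; angular momentum about the shared axis is conserved.
Moments of inertia: I_A = ½(1.03)(0.255)² = 0.03349 kg·m²; I_B = ½(10.6)(0.117)² = 0.07255 kg·m².
Taking A's sense as positive: L = (0.03349)(34.8) + (0.07255)(11.6) = 2.007 kg·m²·rad/s.
Combined I = 0.03349 + 0.07255 = 0.1060 kg·m².
ω_f = L / I = 2.007 / 0.1060 = 18.93 rad/s.
KE_i = ½ΣIω² = 25.16 J; KE_f = ½(0.1060)(18.93)² = 18.99 J.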